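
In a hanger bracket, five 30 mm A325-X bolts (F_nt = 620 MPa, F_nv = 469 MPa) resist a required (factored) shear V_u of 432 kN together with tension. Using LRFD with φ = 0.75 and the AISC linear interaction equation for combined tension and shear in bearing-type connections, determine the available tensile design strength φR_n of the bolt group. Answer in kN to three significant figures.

1570 kN

A_b = π·30²/4 = 706.9 mm²; f_rv = 432 × 1000 / (5 × 706.9) = 122.2 MPa.
F'_nt = 1.3 F_nt − (F_nt / φF_nv) f_rv = 1.3·620 − (620/(0.75·469))·122.2 = 590.6 MPa, capped at F_nt → F'_nt = 590.6 MPa.
R_n = F'_nt · A_b · n = 590.6 × 706.9 × 5 / 1000 = 2087 kN.
Design strength φR_n = 0.75 × 2087 = 1570 kN.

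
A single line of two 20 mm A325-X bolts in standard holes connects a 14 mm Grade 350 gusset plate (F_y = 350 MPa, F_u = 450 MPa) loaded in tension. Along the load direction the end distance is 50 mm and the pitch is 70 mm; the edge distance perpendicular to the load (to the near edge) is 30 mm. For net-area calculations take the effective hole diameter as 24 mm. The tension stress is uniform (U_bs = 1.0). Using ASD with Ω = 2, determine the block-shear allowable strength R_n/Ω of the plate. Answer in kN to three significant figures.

215 kN

Shear plane L_v = 50 + 1·70 = 120 mm; A_gv = 120 × 14 = 1680 mm².
A_nv = (120 − 1.5·24) × 14 = 1176 mm².
A_nt = (30 − 0.5·24) × 14 = 252 mm².
0.6 F_u A_nv = 317.5 kN; 0.6 F_y A_gv = 352.8 kN → shear rupture governs the shear term.
R_n = 317.5 + 1.0 × 450 × 252 / 1000 = 430.9 kN.
Allowable strength R_n/Ω = 430.9 / 2 = 215 kN.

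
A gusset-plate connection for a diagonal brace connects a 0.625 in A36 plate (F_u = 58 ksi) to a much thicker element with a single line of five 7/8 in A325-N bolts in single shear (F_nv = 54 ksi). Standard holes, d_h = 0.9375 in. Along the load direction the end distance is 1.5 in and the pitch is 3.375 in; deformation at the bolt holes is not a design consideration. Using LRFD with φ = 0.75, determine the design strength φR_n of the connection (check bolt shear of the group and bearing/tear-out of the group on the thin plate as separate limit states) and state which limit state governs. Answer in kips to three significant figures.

122 kips (bolt shear governs)

Bolt shear: A_b = π·0.875²/4 = 0.6013 in²; R_n = 54 × 0.6013 × 5 × 1 = 162.4 kips → 0.75 × 162.4 = 122 kips.
Bearing (1.5 l_c t F_u ≤ 3.0 d t F_u): upper limit = 3.0·0.875·0.625·58 = 95.16 kips.
  Edge l_c = 1.5 − 0.9375/2 = 1.031 → r_n = 56.07 kips; interior l_c = 3.375 − 0.9375 = 2.438 → r_n = 95.16 kips.
  R_n,bearing = 1·56.07 + 4·95.16 = 436.7 kips → 0.75 × 436.7 = 328 kips.
Bolt shear governs: 122 kips.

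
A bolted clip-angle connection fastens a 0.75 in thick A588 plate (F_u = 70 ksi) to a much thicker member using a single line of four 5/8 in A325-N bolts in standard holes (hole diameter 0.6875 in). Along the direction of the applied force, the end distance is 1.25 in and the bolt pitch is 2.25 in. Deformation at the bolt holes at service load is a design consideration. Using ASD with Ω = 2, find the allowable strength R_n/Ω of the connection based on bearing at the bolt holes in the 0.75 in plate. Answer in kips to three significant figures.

147 kips

Per bolt r_n = 1.2 l_c t F_u ≤ 2.4 d t F_u; upper limit = 2.4 × 0.625 × 0.75 × 70 = 78.75 kips.
Edge bolt: l_c = 1.25 − 0.6875/2 = 0.9062 in → 1.2 × 0.9062 × 0.75 × 70 = 57.09 → r_n = 57.09 kips.
Interior bolts: l_c = 2.25 − 0.6875 = 1.562 in → 1.2 × 1.562 × 0.75 × 70 = 98.44 → r_n = 78.75 kips.
R_n = 1 × 57.09 + 3 × 78.75 = 293.3 kips.
Allowable strength R_n/Ω = 293.3 / 2 = 147 kips.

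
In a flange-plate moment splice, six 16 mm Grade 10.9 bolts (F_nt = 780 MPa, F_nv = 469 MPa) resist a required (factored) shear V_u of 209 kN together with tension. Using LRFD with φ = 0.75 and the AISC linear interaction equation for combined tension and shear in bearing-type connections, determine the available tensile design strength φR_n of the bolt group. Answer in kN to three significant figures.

A_b = π·16²/4 = 201.1 mm²; f_rv = 209 × 1000 / (6 × 201.1) = 173.2 MPa.
F'_nt = 1.3 F_nt − (F_nt / φF_nv) f_rv = 1.3·780 − (780/(0.75·469))·173.2 = 629.8 MPa, capped at F_nt → F'_nt = 629.8 MPa.
R_n = F'_nt · A_b · n = 629.8 × 201.1 × 6 / 1000 = 759.8 kN.
Design strength φR_n = 0.75 × 759.8 = 570 kN.

570 kN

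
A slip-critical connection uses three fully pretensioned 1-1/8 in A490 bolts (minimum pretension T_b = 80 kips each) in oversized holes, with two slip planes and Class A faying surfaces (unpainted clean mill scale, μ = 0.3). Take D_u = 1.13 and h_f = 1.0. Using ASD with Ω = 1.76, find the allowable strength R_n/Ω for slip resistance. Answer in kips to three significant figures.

92.5 kips

R_n = μ · D_u · h_f · T_b · n_s · n_b = 0.3 × 1.13 × 1.0 × 80 × 2 × 3 = 162.7 kips.
Allowable strength R_n/Ω = 162.7 / 1.76 = 92.5 kips.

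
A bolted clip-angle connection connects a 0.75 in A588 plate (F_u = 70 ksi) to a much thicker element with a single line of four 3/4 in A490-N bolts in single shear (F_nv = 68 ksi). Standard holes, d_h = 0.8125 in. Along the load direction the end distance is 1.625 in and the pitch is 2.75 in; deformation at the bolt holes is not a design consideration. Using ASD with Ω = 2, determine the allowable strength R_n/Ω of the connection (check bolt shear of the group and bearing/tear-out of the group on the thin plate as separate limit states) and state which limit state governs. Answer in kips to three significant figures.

Bolt shear: A_b = π·0.75²/4 = 0.4418 in²; R_n = 68 × 0.4418 × 4 × 1 = 120.2 kips → 120.2 / 2 = 60.1 kips.
Bearing (1.5 l_c t F_u ≤ 3.0 d t F_u): upper limit = 3.0·0.75·0.75·70 = 118.1 kips.
  Edge l_c = 1.625 − 0.8125/2 = 1.219 → r_n = 95.98 kips; interior l_c = 2.75 − 0.8125 = 1.938 → r_n = 118.1 kips.
  R_n,bearing = 1·95.98 + 3·118.1 = 450.4 kips → 450.4 / 2 = 225 kips.
Bolt shear governs: 60.1 kips.

60.1 kips (bolt shear governs)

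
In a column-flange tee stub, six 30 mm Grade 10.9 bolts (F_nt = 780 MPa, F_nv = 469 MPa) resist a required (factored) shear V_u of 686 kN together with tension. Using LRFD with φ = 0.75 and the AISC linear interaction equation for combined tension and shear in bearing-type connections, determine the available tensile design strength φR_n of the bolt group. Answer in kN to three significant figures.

A_b = π·30²/4 = 706.9 mm²; f_rv = 686 × 1000 / (6 × 706.9) = 161.7 MPa.
F'_nt = 1.3 F_nt − (F_nt / φF_nv) f_rv = 1.3·780 − (780/(0.75·469))·161.7 = 655.3 MPa, capped at F_nt → F'_nt = 655.3 MPa.
R_n = F'_nt · A_b · n = 655.3 × 706.9 × 6 / 1000 = 2779 kN.
Design strength φR_n = 0.75 × 2779 = 2080 kN.

2080 kN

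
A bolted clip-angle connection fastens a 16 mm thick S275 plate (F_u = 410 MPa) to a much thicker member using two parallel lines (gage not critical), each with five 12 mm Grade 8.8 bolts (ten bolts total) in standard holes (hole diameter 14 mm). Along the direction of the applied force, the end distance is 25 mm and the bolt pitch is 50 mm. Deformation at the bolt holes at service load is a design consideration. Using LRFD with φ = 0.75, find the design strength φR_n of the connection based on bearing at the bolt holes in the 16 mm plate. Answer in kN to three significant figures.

1350 kN

Per bolt r_n = 1.2 l_c t F_u ≤ 2.4 d t F_u; upper limit = 2.4 × 12 × 16 × 410 / 1000 = 188.9 kN.
Edge bolt: l_c = 25 − 14/2 = 18 mm → 1.2 × 18 × 16 × 410 / 1000 = 141.7 → r_n = 141.7 kN.
Interior bolts: l_c = 50 − 14 = 36 mm → 1.2 × 36 × 16 × 410 / 1000 = 283.4 → r_n = 188.9 kN.
R_n = 2 × 141.7 + 8 × 188.9 = 1795 kN.
Design strength φR_n = 0.75 × 1795 = 1350 kN.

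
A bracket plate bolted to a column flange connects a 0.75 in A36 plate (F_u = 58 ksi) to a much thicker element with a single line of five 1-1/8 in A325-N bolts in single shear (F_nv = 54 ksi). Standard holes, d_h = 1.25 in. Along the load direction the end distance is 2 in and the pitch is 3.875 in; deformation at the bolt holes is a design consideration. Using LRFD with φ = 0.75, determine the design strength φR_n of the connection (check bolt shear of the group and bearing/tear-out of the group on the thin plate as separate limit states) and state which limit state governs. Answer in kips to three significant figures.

201 kips (bolt shear governs)

Bolt shear: A_b = π·1.125²/4 = 0.994 in²; R_n = 54 × 0.994 × 5 × 1 = 268.4 kips → 0.75 × 268.4 = 201 kips.
Bearing (1.2 l_c t F_u ≤ 2.4 d t F_u): upper limit = 2.4·1.125·0.75·58 = 117.4 kips.
  Edge l_c = 2 − 1.25/2 = 1.375 → r_n = 71.77 kips; interior l_c = 3.875 − 1.25 = 2.625 → r_n = 117.4 kips.
  R_n,bearing = 1·71.77 + 4·117.4 = 541.6 kips → 0.75 × 541.6 = 406 kips.
Bolt shear governs: 201 kips.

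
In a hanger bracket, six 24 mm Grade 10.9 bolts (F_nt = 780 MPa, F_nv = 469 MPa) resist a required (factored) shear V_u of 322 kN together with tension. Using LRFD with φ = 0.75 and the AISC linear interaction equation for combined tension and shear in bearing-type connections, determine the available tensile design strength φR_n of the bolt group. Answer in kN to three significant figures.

A_b = π·24²/4 = 452.4 mm²; f_rv = 322 × 1000 / (6 × 452.4) = 118.6 MPa.
F'_nt = 1.3 F_nt − (F_nt / φF_nv) f_rv = 1.3·780 − (780/(0.75·469))·118.6 = 750.9 MPa, capped at F_nt → F'_nt = 750.9 MPa.
R_n = F'_nt · A_b · n = 750.9 × 452.4 × 6 / 1000 = 2038 kN.
Design strength φR_n = 0.75 × 2038 = 1530 kN.

1530 kN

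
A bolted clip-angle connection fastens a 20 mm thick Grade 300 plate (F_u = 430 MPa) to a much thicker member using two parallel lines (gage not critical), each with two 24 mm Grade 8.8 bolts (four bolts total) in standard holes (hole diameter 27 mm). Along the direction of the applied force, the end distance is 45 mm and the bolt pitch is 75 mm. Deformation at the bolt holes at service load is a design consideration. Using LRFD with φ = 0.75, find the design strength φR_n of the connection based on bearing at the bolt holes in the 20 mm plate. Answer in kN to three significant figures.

Per bolt r_n = 1.2 l_c t F_u ≤ 2.4 d t F_u; upper limit = 2.4 × 24 × 20 × 430 / 1000 = 495.4 kN.
Edge bolt: l_c = 45 − 27/2 = 31.5 mm → 1.2 × 31.5 × 20 × 430 / 1000 = 325.1 → r_n = 325.1 kN.
Interior bolts: l_c = 75 − 27 = 48 mm → 1.2 × 48 × 20 × 430 / 1000 = 495.4 → r_n = 495.4 kN.
R_n = 2 × 325.1 + 2 × 495.4 = 1641 kN.
Design strength φR_n = 0.75 × 1641 = 1230 kN.

1230 kN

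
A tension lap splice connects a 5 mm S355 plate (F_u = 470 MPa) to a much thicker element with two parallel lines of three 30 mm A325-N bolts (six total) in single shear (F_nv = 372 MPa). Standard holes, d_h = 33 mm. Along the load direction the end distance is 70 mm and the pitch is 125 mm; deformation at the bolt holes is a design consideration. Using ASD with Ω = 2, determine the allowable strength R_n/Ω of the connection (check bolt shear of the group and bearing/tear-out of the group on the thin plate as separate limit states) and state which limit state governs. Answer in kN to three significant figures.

489 kN (bearing governs)

Bolt shear: A_b = π·30²/4 = 706.9 mm²; R_n = 372 × 706.9 × 6 × 1 / 1000 = 1578 kN → 1578 / 2 = 789 kN.
Bearing (1.2 l_c t F_u ≤ 2.4 d t F_u): upper limit = 2.4·30·5·470 / 1000 = 169.2 kN.
  Edge l_c = 70 − 33/2 = 53.5 → r_n = 150.9 kN; interior l_c = 125 − 33 = 92 → r_n = 169.2 kN.
  R_n,bearing = 2·150.9 + 4·169.2 = 978.5 kN → 978.5 / 2 = 489 kN.
Bearing governs: 489 kN.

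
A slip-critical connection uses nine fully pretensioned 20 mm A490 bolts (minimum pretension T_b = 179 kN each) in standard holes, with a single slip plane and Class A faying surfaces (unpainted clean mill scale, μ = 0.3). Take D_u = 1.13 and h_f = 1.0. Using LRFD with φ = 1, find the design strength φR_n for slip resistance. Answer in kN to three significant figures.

R_n = μ · D_u · h_f · T_b · n_s · n_b = 0.3 × 1.13 × 1.0 × 179 × 1 × 9 = 546.1 kN.
Design strength φR_n = 1 × 546.1 = 546 kN.

546 kN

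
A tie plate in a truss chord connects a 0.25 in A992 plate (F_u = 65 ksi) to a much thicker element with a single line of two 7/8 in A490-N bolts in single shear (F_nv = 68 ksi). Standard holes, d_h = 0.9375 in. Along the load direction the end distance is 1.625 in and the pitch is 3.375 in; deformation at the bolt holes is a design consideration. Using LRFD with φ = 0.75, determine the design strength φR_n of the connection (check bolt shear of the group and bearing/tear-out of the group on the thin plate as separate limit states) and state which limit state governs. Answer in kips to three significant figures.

Bolt shear: A_b = π·0.875²/4 = 0.6013 in²; R_n = 68 × 0.6013 × 2 × 1 = 81.78 kips → 0.75 × 81.78 = 61.3 kips.
Bearing (1.2 l_c t F_u ≤ 2.4 d t F_u): upper limit = 2.4·0.875·0.25·65 = 34.12 kips.
  Edge l_c = 1.625 − 0.9375/2 = 1.156 → r_n = 22.55 kips; interior l_c = 3.375 − 0.9375 = 2.438 → r_n = 34.12 kips.
  R_n,bearing = 1·22.55 + 1·34.12 = 56.67 kips → 0.75 × 56.67 = 42.5 kips.
Bearing governs: 42.5 kips.

42.5 kips (bearing governs)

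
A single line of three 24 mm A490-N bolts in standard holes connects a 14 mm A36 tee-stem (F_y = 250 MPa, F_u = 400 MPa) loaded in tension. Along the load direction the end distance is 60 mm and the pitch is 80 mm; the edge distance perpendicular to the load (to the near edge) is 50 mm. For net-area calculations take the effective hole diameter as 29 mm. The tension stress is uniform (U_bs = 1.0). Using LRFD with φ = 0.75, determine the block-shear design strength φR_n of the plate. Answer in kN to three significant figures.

496 kN

Shear plane L_v = 60 + 2·80 = 220 mm; A_gv = 220 × 14 = 3080 mm².
A_nv = (220 − 2.5·29) × 14 = 2065 mm².
A_nt = (50 − 0.5·29) × 14 = 497 mm².
0.6 F_u A_nv = 495.6 kN; 0.6 F_y A_gv = 462 kN → shear yielding governs the shear term.
R_n = 462 + 1.0 × 400 × 497 / 1000 = 660.8 kN.
Design strength φR_n = 0.75 × 660.8 = 496 kN.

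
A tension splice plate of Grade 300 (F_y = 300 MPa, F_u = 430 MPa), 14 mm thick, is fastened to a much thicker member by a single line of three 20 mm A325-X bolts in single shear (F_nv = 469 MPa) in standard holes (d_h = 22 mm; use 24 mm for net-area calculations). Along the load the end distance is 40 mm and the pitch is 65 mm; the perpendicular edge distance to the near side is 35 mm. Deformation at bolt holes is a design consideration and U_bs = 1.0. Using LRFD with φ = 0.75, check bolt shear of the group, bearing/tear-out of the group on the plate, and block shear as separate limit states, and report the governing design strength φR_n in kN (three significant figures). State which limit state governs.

Bolt shear: A_b = π·20²/4 = 314.2 mm²; R_n = 469 × 314.2 × 3 × 1 / 1000 = 442 kN → 0.75 × 442 = 332 kN.
Bearing: edge l_c = 29, r_n = 209.5 kN; interior l_c = 43, r_n = 289 kN; R_n = 209.5 + 2·289 = 787.4 kN → 591 kN.
Block shear: A_gv = 2380, A_nv = 1540, A_nt = 322 mm²; R_n = min(0.6F_uA_nv, 0.6F_yA_gv) + U_bs·F_u·A_nt = 535.8 kN → 402 kN.
Bolt shear governs: 332 kN.

332 kN (bolt shear governs)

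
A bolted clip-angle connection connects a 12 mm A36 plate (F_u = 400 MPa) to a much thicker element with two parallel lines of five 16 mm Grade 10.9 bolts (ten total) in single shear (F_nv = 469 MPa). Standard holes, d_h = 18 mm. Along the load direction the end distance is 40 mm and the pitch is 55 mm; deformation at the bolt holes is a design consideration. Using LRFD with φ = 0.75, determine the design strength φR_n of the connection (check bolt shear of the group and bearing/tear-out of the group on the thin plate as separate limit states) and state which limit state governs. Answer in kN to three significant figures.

Bolt shear: A_b = π·16²/4 = 201.1 mm²; R_n = 469 × 201.1 × 10 × 1 / 1000 = 943 kN → 0.75 × 943 = 707 kN.
Bearing (1.2 l_c t F_u ≤ 2.4 d t F_u): upper limit = 2.4·16·12·400 / 1000 = 184.3 kN.
  Edge l_c = 40 − 18/2 = 31 → r_n = 178.6 kN; interior l_c = 55 − 18 = 37 → r_n = 184.3 kN.
  R_n,bearing = 2·178.6 + 8·184.3 = 1832 kN → 0.75 × 1832 = 1370 kN.
Bolt shear governs: 707 kN.

707 kN (bolt shear governs)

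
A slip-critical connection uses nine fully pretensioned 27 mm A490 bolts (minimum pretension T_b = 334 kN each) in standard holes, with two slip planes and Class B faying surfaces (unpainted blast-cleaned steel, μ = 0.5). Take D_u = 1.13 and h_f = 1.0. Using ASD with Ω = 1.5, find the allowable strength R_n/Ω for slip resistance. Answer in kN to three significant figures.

R_n = μ · D_u · h_f · T_b · n_s · n_b = 0.5 × 1.13 × 1.0 × 334 × 2 × 9 = 3397 kN.
Allowable strength R_n/Ω = 3397 / 1.5 = 2260 kN.

2260 kN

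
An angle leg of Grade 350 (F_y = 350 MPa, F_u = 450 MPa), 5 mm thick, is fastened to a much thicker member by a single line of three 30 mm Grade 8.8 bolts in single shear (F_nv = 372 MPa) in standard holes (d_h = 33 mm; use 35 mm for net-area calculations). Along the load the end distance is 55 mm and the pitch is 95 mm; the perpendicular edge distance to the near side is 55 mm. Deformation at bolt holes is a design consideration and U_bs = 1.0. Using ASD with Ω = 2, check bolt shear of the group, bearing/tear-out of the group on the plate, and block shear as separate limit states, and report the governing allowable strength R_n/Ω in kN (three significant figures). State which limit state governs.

Bolt shear: A_b = π·30²/4 = 706.9 mm²; R_n = 372 × 706.9 × 3 × 1 / 1000 = 788.9 kN → 788.9 / 2 = 394 kN.
Bearing: edge l_c = 38.5, r_n = 103.9 kN; interior l_c = 62, r_n = 162 kN; R_n = 103.9 + 2·162 = 427.9 kN → 214 kN.
Block shear: A_gv = 1225, A_nv = 787.5, A_nt = 187.5 mm²; R_n = min(0.6F_uA_nv, 0.6F_yA_gv) + U_bs·F_u·A_nt = 297 kN → 148 kN.
Block shear governs: 148 kN.

148 kN (block shear governs)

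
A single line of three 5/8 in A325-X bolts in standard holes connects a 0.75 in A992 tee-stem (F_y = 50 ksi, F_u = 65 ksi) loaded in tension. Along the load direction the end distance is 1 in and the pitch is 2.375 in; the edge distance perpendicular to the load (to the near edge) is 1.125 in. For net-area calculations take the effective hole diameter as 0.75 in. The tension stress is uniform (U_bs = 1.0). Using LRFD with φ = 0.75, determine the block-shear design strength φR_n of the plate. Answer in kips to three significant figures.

112 kips

Shear plane L_v = 1 + 2·2.375 = 5.75 in; A_gv = 5.75 × 0.75 = 4.312 in².
A_nv = (5.75 − 2.5·0.75) × 0.75 = 2.906 in².
A_nt = (1.125 − 0.5·0.75) × 0.75 = 0.5625 in².
0.6 F_u A_nv = 113.3 kips; 0.6 F_y A_gv = 129.4 kips → shear rupture governs the shear term.
R_n = 113.3 + 1.0 × 65 × 0.5625 = 149.9 kips.
Design strength φR_n = 0.75 × 149.9 = 112 kips.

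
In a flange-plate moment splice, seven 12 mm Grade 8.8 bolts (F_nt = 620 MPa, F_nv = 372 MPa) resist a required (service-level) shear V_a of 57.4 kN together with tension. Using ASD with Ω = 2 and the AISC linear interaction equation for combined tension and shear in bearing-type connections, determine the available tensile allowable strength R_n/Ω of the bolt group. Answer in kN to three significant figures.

223 kN

A_b = π·12²/4 = 113.1 mm²; f_rv = 57.4 × 1000 / (7 × 113.1) = 72.5 MPa.
F'_nt = 1.3 F_nt − (Ω F_nt / F_nv) f_rv = 1.3·620 − (2·620/372)·72.5 = 564.3 MPa, capped at F_nt → F'_nt = 564.3 MPa.
R_n = F'_nt · A_b · n = 564.3 × 113.1 × 7 / 1000 = 446.8 kN.
Allowable strength R_n/Ω = 446.8 / 2 = 223 kN.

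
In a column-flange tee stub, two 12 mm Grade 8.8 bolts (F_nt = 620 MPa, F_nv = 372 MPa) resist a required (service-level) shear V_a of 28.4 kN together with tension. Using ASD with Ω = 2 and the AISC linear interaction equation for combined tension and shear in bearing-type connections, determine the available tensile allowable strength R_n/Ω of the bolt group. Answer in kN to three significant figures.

A_b = π·12²/4 = 113.1 mm²; f_rv = 28.4 × 1000 / (2 × 113.1) = 125.6 MPa.
F'_nt = 1.3 F_nt − (Ω F_nt / F_nv) f_rv = 1.3·620 − (2·620/372)·125.6 = 387.5 MPa, capped at F_nt → F'_nt = 387.5 MPa.
R_n = F'_nt · A_b · n = 387.5 × 113.1 × 2 / 1000 = 87.65 kN.
Allowable strength R_n/Ω = 87.65 / 2 = 43.8 kN.

43.8 kN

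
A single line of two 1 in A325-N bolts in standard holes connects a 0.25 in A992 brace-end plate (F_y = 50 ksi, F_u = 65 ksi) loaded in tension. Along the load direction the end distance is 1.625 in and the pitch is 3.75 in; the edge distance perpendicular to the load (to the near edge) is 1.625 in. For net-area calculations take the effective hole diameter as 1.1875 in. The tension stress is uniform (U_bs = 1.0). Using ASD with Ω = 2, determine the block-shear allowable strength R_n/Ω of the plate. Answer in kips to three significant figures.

25.9 kips

Shear plane L_v = 1.625 + 1·3.75 = 5.375 in; A_gv = 5.375 × 0.25 = 1.344 in².
A_nv = (5.375 − 1.5·1.1875) × 0.25 = 0.8984 in².
A_nt = (1.625 − 0.5·1.1875) × 0.25 = 0.2578 in².
0.6 F_u A_nv = 35.04 kips; 0.6 F_y A_gv = 40.31 kips → shear rupture governs the shear term.
R_n = 35.04 + 1.0 × 65 × 0.2578 = 51.8 kips.
Allowable strength R_n/Ω = 51.8 / 2 = 25.9 kips.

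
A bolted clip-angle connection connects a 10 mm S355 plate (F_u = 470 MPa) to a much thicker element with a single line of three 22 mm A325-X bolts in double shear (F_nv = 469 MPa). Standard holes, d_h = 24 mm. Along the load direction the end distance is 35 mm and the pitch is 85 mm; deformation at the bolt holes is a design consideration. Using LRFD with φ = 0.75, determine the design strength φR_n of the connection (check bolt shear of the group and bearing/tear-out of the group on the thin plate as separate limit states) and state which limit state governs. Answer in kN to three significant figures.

Bolt shear: A_b = π·22²/4 = 380.1 mm²; R_n = 469 × 380.1 × 3 × 2 / 1000 = 1070 kN → 0.75 × 1070 = 802 kN.
Bearing (1.2 l_c t F_u ≤ 2.4 d t F_u): upper limit = 2.4·22·10·470 / 1000 = 248.2 kN.
  Edge l_c = 35 − 24/2 = 23 → r_n = 129.7 kN; interior l_c = 85 − 24 = 61 → r_n = 248.2 kN.
  R_n,bearing = 1·129.7 + 2·248.2 = 626 kN → 0.75 × 626 = 470 kN.
Bearing governs: 470 kN.

470 kN (bearing governs)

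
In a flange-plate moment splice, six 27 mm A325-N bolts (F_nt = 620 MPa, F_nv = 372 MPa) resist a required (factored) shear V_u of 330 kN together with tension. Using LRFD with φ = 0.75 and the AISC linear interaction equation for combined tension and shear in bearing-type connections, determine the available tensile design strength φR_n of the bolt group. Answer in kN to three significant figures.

1530 kN

A_b = π·27²/4 = 572.6 mm²; f_rv = 330 × 1000 / (6 × 572.6) = 96.06 MPa.
F'_nt = 1.3 F_nt − (F_nt / φF_nv) f_rv = 1.3·620 − (620/(0.75·372))·96.06 = 592.5 MPa, capped at F_nt → F'_nt = 592.5 MPa.
R_n = F'_nt · A_b · n = 592.5 × 572.6 × 6 / 1000 = 2036 kN.
Design strength φR_n = 0.75 × 2036 = 1530 kN.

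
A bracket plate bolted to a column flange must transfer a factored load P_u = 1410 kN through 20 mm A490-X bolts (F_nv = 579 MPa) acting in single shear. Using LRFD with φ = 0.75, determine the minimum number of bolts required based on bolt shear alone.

11 bolts

A_b = π·20²/4 = 314.2 mm².
Per-bolt design strength φR_n = 0.75 × 579 × 314.2 × 1 / 1000 = 136.4 kN.
n ≥ 1410 / 136.4 = 10.34 → use 11 bolts.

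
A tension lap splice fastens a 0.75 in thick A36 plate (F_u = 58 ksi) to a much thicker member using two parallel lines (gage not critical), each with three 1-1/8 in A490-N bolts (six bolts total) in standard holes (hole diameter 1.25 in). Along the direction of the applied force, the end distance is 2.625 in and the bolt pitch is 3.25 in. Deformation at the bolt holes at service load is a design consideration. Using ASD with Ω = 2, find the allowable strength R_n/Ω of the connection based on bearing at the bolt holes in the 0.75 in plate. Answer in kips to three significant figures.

Per bolt r_n = 1.2 l_c t F_u ≤ 2.4 d t F_u; upper limit = 2.4 × 1.125 × 0.75 × 58 = 117.4 kips.
Edge bolt: l_c = 2.625 − 1.25/2 = 2 in → 1.2 × 2 × 0.75 × 58 = 104.4 → r_n = 104.4 kips.
Interior bolts: l_c = 3.25 − 1.25 = 2 in → 1.2 × 2 × 0.75 × 58 = 104.4 → r_n = 104.4 kips.
R_n = 2 × 104.4 + 4 × 104.4 = 626.4 kips.
Allowable strength R_n/Ω = 626.4 / 2 = 313 kips.

313 kips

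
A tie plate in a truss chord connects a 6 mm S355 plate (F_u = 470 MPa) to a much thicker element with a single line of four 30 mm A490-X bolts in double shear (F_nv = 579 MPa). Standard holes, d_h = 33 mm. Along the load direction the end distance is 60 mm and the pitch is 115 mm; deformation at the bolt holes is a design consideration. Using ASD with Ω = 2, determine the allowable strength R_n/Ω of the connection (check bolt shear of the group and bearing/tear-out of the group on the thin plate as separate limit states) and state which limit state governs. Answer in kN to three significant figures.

378 kN (bearing governs)

Bolt shear: A_b = π·30²/4 = 706.9 mm²; R_n = 579 × 706.9 × 4 × 2 / 1000 = 3274 kN → 3274 / 2 = 1640 kN.
Bearing (1.2 l_c t F_u ≤ 2.4 d t F_u): upper limit = 2.4·30·6·470 / 1000 = 203 kN.
  Edge l_c = 60 − 33/2 = 43.5 → r_n = 147.2 kN; interior l_c = 115 − 33 = 82 → r_n = 203 kN.
  R_n,bearing = 1·147.2 + 3·203 = 756.3 kN → 756.3 / 2 = 378 kN.
Bearing governs: 378 kN.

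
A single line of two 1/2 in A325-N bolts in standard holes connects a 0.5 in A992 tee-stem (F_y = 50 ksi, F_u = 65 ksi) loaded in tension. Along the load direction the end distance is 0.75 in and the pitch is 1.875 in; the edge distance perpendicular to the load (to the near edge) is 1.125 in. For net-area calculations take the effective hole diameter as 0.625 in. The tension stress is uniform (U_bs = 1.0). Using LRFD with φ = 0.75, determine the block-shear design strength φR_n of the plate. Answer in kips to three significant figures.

44.5 kips

Shear plane L_v = 0.75 + 1·1.875 = 2.625 in; A_gv = 2.625 × 0.5 = 1.312 in².
A_nv = (2.625 − 1.5·0.625) × 0.5 = 0.8438 in².
A_nt = (1.125 − 0.5·0.625) × 0.5 = 0.4062 in².
0.6 F_u A_nv = 32.91 kips; 0.6 F_y A_gv = 39.38 kips → shear rupture governs the shear term.
R_n = 32.91 + 1.0 × 65 × 0.4062 = 59.31 kips.
Design strength φR_n = 0.75 × 59.31 = 44.5 kips.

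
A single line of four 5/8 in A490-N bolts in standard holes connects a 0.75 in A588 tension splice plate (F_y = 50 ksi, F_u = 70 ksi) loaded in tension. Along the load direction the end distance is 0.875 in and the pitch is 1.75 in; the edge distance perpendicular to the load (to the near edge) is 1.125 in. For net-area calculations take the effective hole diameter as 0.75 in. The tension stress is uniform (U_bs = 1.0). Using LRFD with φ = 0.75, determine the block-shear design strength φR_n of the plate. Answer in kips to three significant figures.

Shear plane L_v = 0.875 + 3·1.75 = 6.125 in; A_gv = 6.125 × 0.75 = 4.594 in².
A_nv = (6.125 − 3.5·0.75) × 0.75 = 2.625 in².
A_nt = (1.125 − 0.5·0.75) × 0.75 = 0.5625 in².
0.6 F_u A_nv = 110.2 kips; 0.6 F_y A_gv = 137.8 kips → shear rupture governs the shear term.
R_n = 110.2 + 1.0 × 70 × 0.5625 = 149.6 kips.
Design strength φR_n = 0.75 × 149.6 = 112 kips.

112 kips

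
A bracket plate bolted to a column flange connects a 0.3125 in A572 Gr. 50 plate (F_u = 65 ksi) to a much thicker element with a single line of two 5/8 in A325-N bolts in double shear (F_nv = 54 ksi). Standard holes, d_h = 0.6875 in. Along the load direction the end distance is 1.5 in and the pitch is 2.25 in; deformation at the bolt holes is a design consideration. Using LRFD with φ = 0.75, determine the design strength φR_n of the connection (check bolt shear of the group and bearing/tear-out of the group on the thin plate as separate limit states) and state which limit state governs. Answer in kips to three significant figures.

Bolt shear: A_b = π·0.625²/4 = 0.3068 in²; R_n = 54 × 0.3068 × 2 × 2 = 66.27 kips → 0.75 × 66.27 = 49.7 kips.
Bearing (1.2 l_c t F_u ≤ 2.4 d t F_u): upper limit = 2.4·0.625·0.3125·65 = 30.47 kips.
  Edge l_c = 1.5 − 0.6875/2 = 1.156 → r_n = 28.18 kips; interior l_c = 2.25 − 0.6875 = 1.562 → r_n = 30.47 kips.
  R_n,bearing = 1·28.18 + 1·30.47 = 58.65 kips → 0.75 × 58.65 = 44 kips.
Bearing governs: 44 kips.

44 kips (bearing governs)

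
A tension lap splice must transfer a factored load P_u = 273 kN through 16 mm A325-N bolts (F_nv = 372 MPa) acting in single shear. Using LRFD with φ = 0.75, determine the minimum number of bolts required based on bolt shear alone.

5 bolts

A_b = π·16²/4 = 201.1 mm².
Per-bolt design strength φR_n = 0.75 × 372 × 201.1 × 1 / 1000 = 56.1 kN.
n ≥ 273 / 56.1 = 4.867 → use 5 bolts.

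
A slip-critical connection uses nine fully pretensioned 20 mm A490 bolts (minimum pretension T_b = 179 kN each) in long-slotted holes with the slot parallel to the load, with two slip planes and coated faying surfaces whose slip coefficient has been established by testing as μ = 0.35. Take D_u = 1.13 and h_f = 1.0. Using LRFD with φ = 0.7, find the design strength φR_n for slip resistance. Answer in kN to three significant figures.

892 kN

R_n = μ · D_u · h_f · T_b · n_s · n_b = 0.35 × 1.13 × 1.0 × 179 × 2 × 9 = 1274 kN.
Design strength φR_n = 0.7 × 1274 = 892 kN.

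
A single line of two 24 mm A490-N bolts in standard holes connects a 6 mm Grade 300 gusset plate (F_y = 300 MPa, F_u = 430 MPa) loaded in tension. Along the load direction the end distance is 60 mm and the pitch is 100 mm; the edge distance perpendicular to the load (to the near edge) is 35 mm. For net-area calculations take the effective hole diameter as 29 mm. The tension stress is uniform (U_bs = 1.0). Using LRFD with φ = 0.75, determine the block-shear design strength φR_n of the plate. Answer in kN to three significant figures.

169 kN

Shear plane L_v = 60 + 1·100 = 160 mm; A_gv = 160 × 6 = 960 mm².
A_nv = (160 − 1.5·29) × 6 = 699 mm².
A_nt = (35 − 0.5·29) × 6 = 123 mm².
0.6 F_u A_nv = 180.3 kN; 0.6 F_y A_gv = 172.8 kN → shear yielding governs the shear term.
R_n = 172.8 + 1.0 × 430 × 123 / 1000 = 225.7 kN.
Design strength φR_n = 0.75 × 225.7 = 169 kN.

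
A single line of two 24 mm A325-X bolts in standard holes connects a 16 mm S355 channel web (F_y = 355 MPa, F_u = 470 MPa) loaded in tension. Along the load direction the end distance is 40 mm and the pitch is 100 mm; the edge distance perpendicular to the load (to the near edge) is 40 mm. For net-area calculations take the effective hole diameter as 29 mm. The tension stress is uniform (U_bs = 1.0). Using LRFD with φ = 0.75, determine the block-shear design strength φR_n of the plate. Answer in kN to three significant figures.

Shear plane L_v = 40 + 1·100 = 140 mm; A_gv = 140 × 16 = 2240 mm².
A_nv = (140 − 1.5·29) × 16 = 1544 mm².
A_nt = (40 − 0.5·29) × 16 = 408 mm².
0.6 F_u A_nv = 435.4 kN; 0.6 F_y A_gv = 477.1 kN → shear rupture governs the shear term.
R_n = 435.4 + 1.0 × 470 × 408 / 1000 = 627.2 kN.
Design strength φR_n = 0.75 × 627.2 = 470 kN.

470 kN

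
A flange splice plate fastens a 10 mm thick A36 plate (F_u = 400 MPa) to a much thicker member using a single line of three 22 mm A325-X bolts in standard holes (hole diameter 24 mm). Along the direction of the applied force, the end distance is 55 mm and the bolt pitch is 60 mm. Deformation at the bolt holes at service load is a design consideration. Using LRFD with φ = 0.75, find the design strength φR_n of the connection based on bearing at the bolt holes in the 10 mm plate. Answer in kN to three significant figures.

414 kN

Per bolt r_n = 1.2 l_c t F_u ≤ 2.4 d t F_u; upper limit = 2.4 × 22 × 10 × 400 / 1000 = 211.2 kN.
Edge bolt: l_c = 55 − 24/2 = 43 mm → 1.2 × 43 × 10 × 400 / 1000 = 206.4 → r_n = 206.4 kN.
Interior bolts: l_c = 60 − 24 = 36 mm → 1.2 × 36 × 10 × 400 / 1000 = 172.8 → r_n = 172.8 kN.
R_n = 1 × 206.4 + 2 × 172.8 = 552 kN.
Design strength φR_n = 0.75 × 552 = 414 kN.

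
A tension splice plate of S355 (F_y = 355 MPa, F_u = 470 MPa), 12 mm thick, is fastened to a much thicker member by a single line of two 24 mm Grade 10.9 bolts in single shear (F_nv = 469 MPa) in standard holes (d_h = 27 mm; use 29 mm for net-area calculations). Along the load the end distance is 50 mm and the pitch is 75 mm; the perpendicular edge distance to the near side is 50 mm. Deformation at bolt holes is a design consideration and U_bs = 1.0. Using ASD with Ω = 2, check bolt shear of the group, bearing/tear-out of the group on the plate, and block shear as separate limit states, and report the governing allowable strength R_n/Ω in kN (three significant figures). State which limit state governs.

Bolt shear: A_b = π·24²/4 = 452.4 mm²; R_n = 469 × 452.4 × 2 × 1 / 1000 = 424.3 kN → 424.3 / 2 = 212 kN.
Bearing: edge l_c = 36.5, r_n = 247 kN; interior l_c = 48, r_n = 324.9 kN; R_n = 247 + 1·324.9 = 571.9 kN → 286 kN.
Block shear: A_gv = 1500, A_nv = 978, A_nt = 426 mm²; R_n = min(0.6F_uA_nv, 0.6F_yA_gv) + U_bs·F_u·A_nt = 476 kN → 238 kN.
Bolt shear governs: 212 kN.

212 kN (bolt shear governs)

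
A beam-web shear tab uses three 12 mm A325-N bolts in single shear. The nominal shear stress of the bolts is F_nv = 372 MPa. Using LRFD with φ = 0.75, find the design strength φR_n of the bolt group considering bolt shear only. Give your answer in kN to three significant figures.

A_b = π × 12² / 4 = 113.1 mm².
R_n = F_nv · A_b · n · n_s = 372 × 113.1 × 3 × 1 / 1000 = 126.2 kN.
Design strength φR_n = 0.75 × 126.2 = 94.7 kN.

94.7 kN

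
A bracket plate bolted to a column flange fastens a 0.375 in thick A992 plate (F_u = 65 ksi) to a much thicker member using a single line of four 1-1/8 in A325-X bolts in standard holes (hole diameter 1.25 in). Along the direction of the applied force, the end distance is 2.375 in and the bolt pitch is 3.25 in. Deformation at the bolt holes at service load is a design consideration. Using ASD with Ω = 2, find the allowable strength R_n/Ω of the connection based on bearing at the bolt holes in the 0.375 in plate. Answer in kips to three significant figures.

Per bolt r_n = 1.2 l_c t F_u ≤ 2.4 d t F_u; upper limit = 2.4 × 1.125 × 0.375 × 65 = 65.81 kips.
Edge bolt: l_c = 2.375 − 1.25/2 = 1.75 in → 1.2 × 1.75 × 0.375 × 65 = 51.19 → r_n = 51.19 kips.
Interior bolts: l_c = 3.25 − 1.25 = 2 in → 1.2 × 2 × 0.375 × 65 = 58.5 → r_n = 58.5 kips.
R_n = 1 × 51.19 + 3 × 58.5 = 226.7 kips.
Allowable strength R_n/Ω = 226.7 / 2 = 113 kips.

113 kips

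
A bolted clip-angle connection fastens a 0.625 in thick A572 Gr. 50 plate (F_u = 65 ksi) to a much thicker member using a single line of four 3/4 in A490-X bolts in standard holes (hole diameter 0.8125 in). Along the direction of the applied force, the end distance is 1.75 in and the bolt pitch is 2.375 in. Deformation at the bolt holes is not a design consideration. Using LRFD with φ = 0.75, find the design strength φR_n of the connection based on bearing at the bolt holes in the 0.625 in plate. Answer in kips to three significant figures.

267 kips

Per bolt r_n = 1.5 l_c t F_u ≤ 3.0 d t F_u; upper limit = 3.0 × 0.75 × 0.625 × 65 = 91.41 kips.
Edge bolt: l_c = 1.75 − 0.8125/2 = 1.344 in → 1.5 × 1.344 × 0.625 × 65 = 81.88 → r_n = 81.88 kips.
Interior bolts: l_c = 2.375 − 0.8125 = 1.562 in → 1.5 × 1.562 × 0.625 × 65 = 95.21 → r_n = 91.41 kips.
R_n = 1 × 81.88 + 3 × 91.41 = 356.1 kips.
Design strength φR_n = 0.75 × 356.1 = 267 kips.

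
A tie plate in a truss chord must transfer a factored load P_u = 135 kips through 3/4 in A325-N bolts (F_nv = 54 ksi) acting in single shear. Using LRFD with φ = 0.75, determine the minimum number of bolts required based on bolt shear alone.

8 bolts

A_b = π·0.75²/4 = 0.4418 in².
Per-bolt design strength φR_n = 0.75 × 54 × 0.4418 × 1 = 17.89 kips.
n ≥ 135 / 17.89 = 7.545 → use 8 bolts.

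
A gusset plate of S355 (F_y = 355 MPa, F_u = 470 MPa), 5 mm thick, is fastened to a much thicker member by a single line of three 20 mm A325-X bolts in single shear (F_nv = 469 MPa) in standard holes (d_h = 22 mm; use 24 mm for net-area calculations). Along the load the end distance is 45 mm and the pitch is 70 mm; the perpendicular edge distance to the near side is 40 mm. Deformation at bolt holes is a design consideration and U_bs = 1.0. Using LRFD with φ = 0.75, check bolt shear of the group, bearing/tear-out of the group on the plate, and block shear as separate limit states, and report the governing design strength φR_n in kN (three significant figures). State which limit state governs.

182 kN (block shear governs)

Bolt shear: A_b = π·20²/4 = 314.2 mm²; R_n = 469 × 314.2 × 3 × 1 / 1000 = 442 kN → 0.75 × 442 = 332 kN.
Bearing: edge l_c = 34, r_n = 95.88 kN; interior l_c = 48, r_n = 112.8 kN; R_n = 95.88 + 2·112.8 = 321.5 kN → 241 kN.
Block shear: A_gv = 925, A_nv = 625, A_nt = 140 mm²; R_n = min(0.6F_uA_nv, 0.6F_yA_gv) + U_bs·F_u·A_nt = 242.1 kN → 182 kN.
Block shear governs: 182 kN.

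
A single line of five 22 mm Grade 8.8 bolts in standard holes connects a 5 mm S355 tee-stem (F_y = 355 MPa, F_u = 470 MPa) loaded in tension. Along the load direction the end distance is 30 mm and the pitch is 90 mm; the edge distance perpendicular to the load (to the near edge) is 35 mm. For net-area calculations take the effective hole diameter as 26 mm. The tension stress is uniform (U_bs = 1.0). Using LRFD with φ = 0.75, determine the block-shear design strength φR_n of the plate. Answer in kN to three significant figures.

Shear plane L_v = 30 + 4·90 = 390 mm; A_gv = 390 × 5 = 1950 mm².
A_nv = (390 − 4.5·26) × 5 = 1365 mm².
A_nt = (35 − 0.5·26) × 5 = 110 mm².
0.6 F_u A_nv = 384.9 kN; 0.6 F_y A_gv = 415.4 kN → shear rupture governs the shear term.
R_n = 384.9 + 1.0 × 470 × 110 / 1000 = 436.6 kN.
Design strength φR_n = 0.75 × 436.6 = 327 kN.

327 kN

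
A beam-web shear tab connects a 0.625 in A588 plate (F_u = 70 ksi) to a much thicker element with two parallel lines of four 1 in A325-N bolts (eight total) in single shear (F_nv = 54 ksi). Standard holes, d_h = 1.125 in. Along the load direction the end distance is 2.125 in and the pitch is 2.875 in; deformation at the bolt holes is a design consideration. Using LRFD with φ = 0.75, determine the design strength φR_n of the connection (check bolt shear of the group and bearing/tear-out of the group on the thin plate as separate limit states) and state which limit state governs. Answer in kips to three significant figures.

Bolt shear: A_b = π·1²/4 = 0.7854 in²; R_n = 54 × 0.7854 × 8 × 1 = 339.3 kips → 0.75 × 339.3 = 254 kips.
Bearing (1.2 l_c t F_u ≤ 2.4 d t F_u): upper limit = 2.4·1·0.625·70 = 105 kips.
  Edge l_c = 2.125 − 1.125/2 = 1.562 → r_n = 82.03 kips; interior l_c = 2.875 − 1.125 = 1.75 → r_n = 91.88 kips.
  R_n,bearing = 2·82.03 + 6·91.88 = 715.3 kips → 0.75 × 715.3 = 536 kips.
Bolt shear governs: 254 kips.

254 kips (bolt shear governs)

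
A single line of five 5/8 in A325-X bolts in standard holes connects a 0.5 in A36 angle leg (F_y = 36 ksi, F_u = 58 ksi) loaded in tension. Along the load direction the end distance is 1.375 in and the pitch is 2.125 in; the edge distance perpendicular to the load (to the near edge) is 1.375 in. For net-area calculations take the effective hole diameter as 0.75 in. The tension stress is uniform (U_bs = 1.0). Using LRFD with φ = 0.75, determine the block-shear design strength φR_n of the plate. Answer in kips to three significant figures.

102 kips

Shear plane L_v = 1.375 + 4·2.125 = 9.875 in; A_gv = 9.875 × 0.5 = 4.938 in².
A_nv = (9.875 − 4.5·0.75) × 0.5 = 3.25 in².
A_nt = (1.375 − 0.5·0.75) × 0.5 = 0.5 in².
0.6 F_u A_nv = 113.1 kips; 0.6 F_y A_gv = 106.6 kips → shear yielding governs the shear term.
R_n = 106.6 + 1.0 × 58 × 0.5 = 135.6 kips.
Design strength φR_n = 0.75 × 135.6 = 102 kips.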